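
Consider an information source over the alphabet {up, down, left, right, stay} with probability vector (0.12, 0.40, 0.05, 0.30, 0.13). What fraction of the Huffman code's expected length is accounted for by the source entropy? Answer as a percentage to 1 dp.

97.4%

Entropy H = −Σ p log₂ p ≈ 2.0157 bits.
Huffman merges: 1/20+3/25→17/100; 13/100+17/100→3/10; 3/10+3/10→3/5; 2/5+3/5→1. L = 207/100 ≈ 2.0700.
Efficiency = H/L = 2.0157/2.0700 = 97.4%.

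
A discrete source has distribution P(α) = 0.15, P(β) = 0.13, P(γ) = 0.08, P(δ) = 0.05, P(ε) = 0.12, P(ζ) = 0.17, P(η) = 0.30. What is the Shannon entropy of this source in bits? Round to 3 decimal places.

H = −Σ pᵢ log₂ pᵢ.
−0.15·log₂(0.15) = 0.4105
−0.13·log₂(0.13) = 0.3826
−0.08·log₂(0.08) = 0.2915
−0.05·log₂(0.05) = 0.2161
−0.12·log₂(0.12) = 0.3671
−0.17·log₂(0.17) = 0.4346
−0.30·log₂(0.30) = 0.5211
Sum ≈ 2.6235 → 2.624 bits.

2.624 bits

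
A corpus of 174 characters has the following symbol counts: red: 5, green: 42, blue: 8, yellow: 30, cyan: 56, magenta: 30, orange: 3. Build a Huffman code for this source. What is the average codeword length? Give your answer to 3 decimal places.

Probabilities are the counts divided by 174.
Repeatedly combine the two least-probable nodes; the expected code length is the sum of the merged weights.
merge 1/58 + 5/174 → 4/87
merge 4/87 + 4/87 → 8/87
merge 8/87 + 5/29 → 23/87
merge 5/29 + 7/29 → 12/29
merge 23/87 + 28/87 → 17/29
merge 12/29 + 17/29 → 1
L = 4/87 + 8/87 + 23/87 + 12/29 + 17/29 + 1 = 209/87 ≈ 2.402 bits/symbol.

2.402 bits/symbol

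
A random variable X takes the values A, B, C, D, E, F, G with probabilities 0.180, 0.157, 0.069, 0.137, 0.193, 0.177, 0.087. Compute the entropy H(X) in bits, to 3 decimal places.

2.730 bits

H = −Σ pᵢ log₂ pᵢ.
−0.180·log₂(0.180) = 0.4453
−0.157·log₂(0.157) = 0.4194
−0.069·log₂(0.069) = 0.2662
−0.137·log₂(0.137) = 0.3929
−0.193·log₂(0.193) = 0.4581
−0.177·log₂(0.177) = 0.4422
−0.087·log₂(0.087) = 0.3065
Sum ≈ 2.7304 → 2.730 bits.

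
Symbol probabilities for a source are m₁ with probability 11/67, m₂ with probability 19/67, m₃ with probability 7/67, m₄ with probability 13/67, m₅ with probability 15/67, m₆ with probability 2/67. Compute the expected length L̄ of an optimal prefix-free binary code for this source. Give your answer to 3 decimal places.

2.433 bits/symbol

Repeatedly combine the two least-probable nodes; the expected code length is the sum of the merged weights.
merge 2/67 + 7/67 → 9/67
merge 9/67 + 11/67 → 20/67
merge 13/67 + 15/67 → 28/67
merge 19/67 + 20/67 → 39/67
merge 28/67 + 39/67 → 1
L = 9/67 + 20/67 + 28/67 + 39/67 + 1 = 163/67 ≈ 2.433 bits/symbol.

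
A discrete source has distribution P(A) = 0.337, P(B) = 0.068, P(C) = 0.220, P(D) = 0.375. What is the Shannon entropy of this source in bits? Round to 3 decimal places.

1.804 bits

H = −Σ pᵢ log₂ pᵢ.
−0.337·log₂(0.337) = 0.5288
−0.068·log₂(0.068) = 0.2637
−0.220·log₂(0.220) = 0.4806
−0.375·log₂(0.375) = 0.5306
Sum ≈ 1.8038 → 1.804 bits.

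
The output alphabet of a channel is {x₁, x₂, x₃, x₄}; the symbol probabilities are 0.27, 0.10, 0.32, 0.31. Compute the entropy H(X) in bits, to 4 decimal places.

H = −Σ pᵢ log₂ pᵢ.
−0.27·log₂(0.27) = 0.5100
−0.10·log₂(0.10) = 0.3322
−0.32·log₂(0.32) = 0.5260
−0.31·log₂(0.31) = 0.5238
Sum ≈ 1.8920 → 1.8920 bits.

1.8920 bits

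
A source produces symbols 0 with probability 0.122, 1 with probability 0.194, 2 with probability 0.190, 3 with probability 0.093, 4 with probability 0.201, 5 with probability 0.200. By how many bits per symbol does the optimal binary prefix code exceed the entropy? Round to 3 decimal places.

0.066 bits

Entropy H = −Σ p log₂ p ≈ 2.5328 bits.
Huffman merges: 93/1000+61/500→43/200; 19/100+97/500→48/125; 1/5+201/1000→401/1000; 43/200+48/125→599/1000; 401/1000+599/1000→1. L = 2599/1000 ≈ 2.5990.
L − H = 2.5990 − 2.5328 = 0.066 bits.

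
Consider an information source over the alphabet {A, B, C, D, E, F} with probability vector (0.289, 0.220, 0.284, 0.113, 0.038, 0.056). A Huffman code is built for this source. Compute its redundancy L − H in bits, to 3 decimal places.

Entropy H = −Σ p log₂ p ≈ 2.2815 bits.
Huffman merges: 19/500+7/125→47/500; 47/500+113/1000→207/1000; 207/1000+11/50→427/1000; 71/250+289/1000→573/1000; 427/1000+573/1000→1. L = 2301/1000 ≈ 2.3010.
L − H = 2.3010 − 2.2815 = 0.020 bits.

0.020 bits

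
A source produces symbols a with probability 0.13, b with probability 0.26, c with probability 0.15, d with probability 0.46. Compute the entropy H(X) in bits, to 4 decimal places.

1.8138 bits

H = −Σ pᵢ log₂ pᵢ.
−0.13·log₂(0.13) = 0.3826
−0.26·log₂(0.26) = 0.5053
−0.15·log₂(0.15) = 0.4105
−0.46·log₂(0.46) = 0.5153
Sum ≈ 1.8138 → 1.8138 bits.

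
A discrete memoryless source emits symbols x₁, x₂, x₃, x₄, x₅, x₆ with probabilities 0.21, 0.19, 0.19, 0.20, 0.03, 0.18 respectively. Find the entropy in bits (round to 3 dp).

2.445 bits

H = −Σ pᵢ log₂ pᵢ.
−0.21·log₂(0.21) = 0.4728
−0.19·log₂(0.19) = 0.4552
−0.19·log₂(0.19) = 0.4552
−0.20·log₂(0.20) = 0.4644
−0.03·log₂(0.03) = 0.1518
−0.18·log₂(0.18) = 0.4453
Sum ≈ 2.4447 → 2.445 bits.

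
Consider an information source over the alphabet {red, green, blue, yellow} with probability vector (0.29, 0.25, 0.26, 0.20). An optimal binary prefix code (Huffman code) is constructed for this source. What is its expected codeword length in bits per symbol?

2 bits/symbol

Repeatedly combine the two least-probable nodes; the expected code length is the sum of the merged weights.
merge 1/5 + 1/4 → 9/20
merge 13/50 + 29/100 → 11/20
merge 9/20 + 11/20 → 1
L = 9/20 + 11/20 + 1 = 2 bits/symbol.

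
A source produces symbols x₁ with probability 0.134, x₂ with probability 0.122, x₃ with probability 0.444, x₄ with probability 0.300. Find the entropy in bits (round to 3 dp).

H = −Σ pᵢ log₂ pᵢ.
−0.134·log₂(0.134) = 0.3886
−0.122·log₂(0.122) = 0.3703
−0.444·log₂(0.444) = 0.5201
−0.300·log₂(0.300) = 0.5211
Sum ≈ 1.8000 → 1.800 bits.

1.800 bits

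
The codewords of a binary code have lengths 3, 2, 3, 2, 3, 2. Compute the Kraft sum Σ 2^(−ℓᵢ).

With common denominator 2^3 = 8: Σ 2^(−ℓᵢ) = 1/8 + 2/8 + 1/8 + 2/8 + 1/8 + 2/8 = 9/8 = 1.125.

1.125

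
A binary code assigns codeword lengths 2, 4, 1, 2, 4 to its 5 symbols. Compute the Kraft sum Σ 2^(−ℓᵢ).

1.125

With common denominator 2^4 = 16: Σ 2^(−ℓᵢ) = 4/16 + 1/16 + 8/16 + 4/16 + 1/16 = 18/16 = 1.125.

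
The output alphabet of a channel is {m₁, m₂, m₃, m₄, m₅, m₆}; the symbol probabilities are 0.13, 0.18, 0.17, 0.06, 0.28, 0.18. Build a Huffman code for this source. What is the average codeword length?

Repeatedly combine the two least-probable nodes; the expected code length is the sum of the merged weights.
merge 3/50 + 13/100 → 19/100
merge 17/100 + 9/50 → 7/20
merge 9/50 + 19/100 → 37/100
merge 7/25 + 7/20 → 63/100
merge 37/100 + 63/100 → 1
L = 19/100 + 7/20 + 37/100 + 63/100 + 1 = 127/50 = 2.54 bits/symbol.

2.54 bits/symbol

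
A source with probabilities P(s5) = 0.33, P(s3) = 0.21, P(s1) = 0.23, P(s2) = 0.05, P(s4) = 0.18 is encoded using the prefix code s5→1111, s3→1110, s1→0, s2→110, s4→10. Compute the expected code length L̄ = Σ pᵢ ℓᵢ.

2.9 bits/symbol

L̄ = Σ pᵢ·ℓᵢ = 0.33·4 + 0.21·4 + 0.23·1 + 0.05·3 + 0.18·2 = 2.9 bits/symbol.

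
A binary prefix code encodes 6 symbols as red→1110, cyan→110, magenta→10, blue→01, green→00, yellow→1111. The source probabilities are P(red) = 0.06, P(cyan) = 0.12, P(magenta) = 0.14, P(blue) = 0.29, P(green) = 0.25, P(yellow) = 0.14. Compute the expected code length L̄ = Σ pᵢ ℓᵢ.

L̄ = Σ pᵢ·ℓᵢ = 0.06·4 + 0.12·3 + 0.14·2 + 0.29·2 + 0.25·2 + 0.14·4 = 2.52 bits/symbol.

2.52 bits/symbol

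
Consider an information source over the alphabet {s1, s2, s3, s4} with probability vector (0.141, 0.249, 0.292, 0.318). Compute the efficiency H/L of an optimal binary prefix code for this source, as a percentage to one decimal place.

Entropy H = −Σ p log₂ p ≈ 1.9421 bits.
Huffman merges: 141/1000+249/1000→39/100; 73/250+159/500→61/100; 39/100+61/100→1. L = 2 ≈ 2.0000.
Efficiency = H/L = 1.9421/2.0000 = 97.1%.

97.1%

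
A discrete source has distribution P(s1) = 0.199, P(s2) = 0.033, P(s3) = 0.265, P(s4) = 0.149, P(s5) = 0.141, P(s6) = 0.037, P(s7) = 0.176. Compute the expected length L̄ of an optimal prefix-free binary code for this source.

Repeatedly combine the two least-probable nodes; the expected code length is the sum of the merged weights.
merge 33/1000 + 37/1000 → 7/100
merge 7/100 + 141/1000 → 211/1000
merge 149/1000 + 22/125 → 13/40
merge 199/1000 + 211/1000 → 41/100
merge 53/200 + 13/40 → 59/100
merge 41/100 + 59/100 → 1
L = 7/100 + 211/1000 + 13/40 + 41/100 + 59/100 + 1 = 1303/500 = 2.606 bits/symbol.

2.606 bits/symbol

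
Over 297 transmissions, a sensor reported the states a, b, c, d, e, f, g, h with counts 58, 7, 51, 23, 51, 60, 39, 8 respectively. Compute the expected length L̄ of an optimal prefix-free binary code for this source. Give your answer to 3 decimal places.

2.781 bits/symbol

Probabilities are the counts divided by 297.
Repeatedly combine the two least-probable nodes; the expected code length is the sum of the merged weights.
merge 7/297 + 8/297 → 5/99
merge 5/99 + 23/297 → 38/297
merge 38/297 + 13/99 → 7/27
merge 17/99 + 17/99 → 34/99
merge 58/297 + 20/99 → 118/297
merge 7/27 + 34/99 → 179/297
merge 118/297 + 179/297 → 1
L = 5/99 + 38/297 + 7/27 + 34/99 + 118/297 + 179/297 + 1 = 826/297 ≈ 2.781 bits/symbol.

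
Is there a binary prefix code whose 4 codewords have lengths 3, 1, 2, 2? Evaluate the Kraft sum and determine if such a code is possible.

With common denominator 2^3 = 8: Σ 2^(−ℓᵢ) = 1/8 + 4/8 + 2/8 + 2/8 = 9/8 = 1.125.
Kraft's inequality requires Σ ≤ 1; here Σ = 1.125 > 1, so no such prefix code exists.

1.125; no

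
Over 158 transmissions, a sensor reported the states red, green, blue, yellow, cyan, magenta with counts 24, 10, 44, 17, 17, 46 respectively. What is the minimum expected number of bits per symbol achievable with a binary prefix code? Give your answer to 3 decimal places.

Probabilities are the counts divided by 158.
Repeatedly combine the two least-probable nodes; the expected code length is the sum of the merged weights.
merge 5/79 + 17/158 → 27/158
merge 17/158 + 12/79 → 41/158
merge 27/158 + 41/158 → 34/79
merge 22/79 + 23/79 → 45/79
merge 34/79 + 45/79 → 1
L = 27/158 + 41/158 + 34/79 + 45/79 + 1 = 192/79 ≈ 2.430 bits/symbol.

2.430 bits/symbol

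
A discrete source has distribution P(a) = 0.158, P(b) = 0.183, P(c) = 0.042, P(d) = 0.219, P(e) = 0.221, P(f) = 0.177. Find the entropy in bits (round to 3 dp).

2.464 bits

H = −Σ pᵢ log₂ pᵢ.
−0.158·log₂(0.158) = 0.4206
−0.183·log₂(0.183) = 0.4484
−0.042·log₂(0.042) = 0.1921
−0.219·log₂(0.219) = 0.4798
−0.221·log₂(0.221) = 0.4813
−0.177·log₂(0.177) = 0.4422
Sum ≈ 2.4644 → 2.464 bits.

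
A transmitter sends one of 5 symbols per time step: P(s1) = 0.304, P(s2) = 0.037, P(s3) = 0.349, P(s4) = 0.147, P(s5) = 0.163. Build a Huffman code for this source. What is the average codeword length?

Repeatedly combine the two least-probable nodes; the expected code length is the sum of the merged weights.
merge 37/1000 + 147/1000 → 23/125
merge 163/1000 + 23/125 → 347/1000
merge 38/125 + 347/1000 → 651/1000
merge 349/1000 + 651/1000 → 1
L = 23/125 + 347/1000 + 651/1000 + 1 = 1091/500 = 2.182 bits/symbol.

2.182 bits/symbol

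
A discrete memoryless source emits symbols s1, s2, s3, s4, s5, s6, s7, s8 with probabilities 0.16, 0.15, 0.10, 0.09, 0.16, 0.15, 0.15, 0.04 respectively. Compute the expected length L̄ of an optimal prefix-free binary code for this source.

Repeatedly combine the two least-probable nodes; the expected code length is the sum of the merged weights.
merge 1/25 + 9/100 → 13/100
merge 1/10 + 13/100 → 23/100
merge 3/20 + 3/20 → 3/10
merge 3/20 + 4/25 → 31/100
merge 4/25 + 23/100 → 39/100
merge 3/10 + 31/100 → 61/100
merge 39/100 + 61/100 → 1
L = 13/100 + 23/100 + 3/10 + 31/100 + 39/100 + 61/100 + 1 = 297/100 = 2.97 bits/symbol.

2.97 bits/symbol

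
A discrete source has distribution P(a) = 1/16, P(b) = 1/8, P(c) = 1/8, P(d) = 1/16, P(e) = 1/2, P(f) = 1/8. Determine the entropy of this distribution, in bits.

2.125 bits

Each probability is a power of 1/2, so log₂(1/p) is an integer.
H = Σ p·log₂(1/p) = 1/16·4 + 1/8·3 + 1/8·3 + 1/16·4 + 1/2·1 + 1/8·3 = 2.125 bits.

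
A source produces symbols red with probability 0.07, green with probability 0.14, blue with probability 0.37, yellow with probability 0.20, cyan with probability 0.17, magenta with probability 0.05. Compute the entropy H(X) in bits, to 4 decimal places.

H = −Σ pᵢ log₂ pᵢ.
−0.07·log₂(0.07) = 0.2686
−0.14·log₂(0.14) = 0.3971
−0.37·log₂(0.37) = 0.5307
−0.20·log₂(0.20) = 0.4644
−0.17·log₂(0.17) = 0.4346
−0.05·log₂(0.05) = 0.2161
Sum ≈ 2.3115 → 2.3115 bits.

2.3115 bits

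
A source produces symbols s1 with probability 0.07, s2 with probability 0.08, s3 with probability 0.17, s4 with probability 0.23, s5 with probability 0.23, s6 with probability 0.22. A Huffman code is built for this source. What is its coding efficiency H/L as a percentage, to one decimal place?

Entropy H = −Σ p log₂ p ≈ 2.4506 bits.
Huffman merges: 7/100+2/25→3/20; 3/20+17/100→8/25; 11/50+23/100→9/20; 23/100+8/25→11/20; 9/20+11/20→1. L = 247/100 ≈ 2.4700.
Efficiency = H/L = 2.4506/2.4700 = 99.2%.

99.2%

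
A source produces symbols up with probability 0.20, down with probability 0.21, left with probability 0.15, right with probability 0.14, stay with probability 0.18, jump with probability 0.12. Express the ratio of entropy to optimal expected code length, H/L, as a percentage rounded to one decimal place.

98.7%

Entropy H = −Σ p log₂ p ≈ 2.5572 bits.
Huffman merges: 3/25+7/50→13/50; 3/20+9/50→33/100; 1/5+21/100→41/100; 13/50+33/100→59/100; 41/100+59/100→1. L = 259/100 ≈ 2.5900.
Efficiency = H/L = 2.5572/2.5900 = 98.7%.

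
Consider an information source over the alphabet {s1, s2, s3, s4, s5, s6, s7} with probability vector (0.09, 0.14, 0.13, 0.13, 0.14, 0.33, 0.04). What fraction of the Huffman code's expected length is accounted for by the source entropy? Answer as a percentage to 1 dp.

Entropy H = −Σ p log₂ p ≈ 2.5857 bits.
Huffman merges: 1/25+9/100→13/100; 13/100+13/100→13/50; 13/100+7/50→27/100; 7/50+13/50→2/5; 27/100+33/100→3/5; 2/5+3/5→1. L = 133/50 ≈ 2.6600.
Efficiency = H/L = 2.5857/2.6600 = 97.2%.

97.2%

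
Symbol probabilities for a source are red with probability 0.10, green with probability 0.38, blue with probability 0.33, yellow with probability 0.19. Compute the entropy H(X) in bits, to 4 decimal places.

1.8457 bits

H = −Σ pᵢ log₂ pᵢ.
−0.10·log₂(0.10) = 0.3322
−0.38·log₂(0.38) = 0.5305
−0.33·log₂(0.33) = 0.5278
−0.19·log₂(0.19) = 0.4552
Sum ≈ 1.8457 → 1.8457 bits.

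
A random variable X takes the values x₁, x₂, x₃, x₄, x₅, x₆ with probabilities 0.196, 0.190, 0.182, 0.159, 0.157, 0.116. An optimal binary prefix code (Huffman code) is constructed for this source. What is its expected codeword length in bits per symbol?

Repeatedly combine the two least-probable nodes; the expected code length is the sum of the merged weights.
merge 29/250 + 157/1000 → 273/1000
merge 159/1000 + 91/500 → 341/1000
merge 19/100 + 49/250 → 193/500
merge 273/1000 + 341/1000 → 307/500
merge 193/500 + 307/500 → 1
L = 273/1000 + 341/1000 + 193/500 + 307/500 + 1 = 1307/500 = 2.614 bits/symbol.

2.614 bits/symbol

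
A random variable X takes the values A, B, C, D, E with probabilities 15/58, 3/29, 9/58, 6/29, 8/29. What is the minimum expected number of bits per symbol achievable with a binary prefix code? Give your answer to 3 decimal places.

2.259 bits/symbol

Repeatedly combine the two least-probable nodes; the expected code length is the sum of the merged weights.
merge 3/29 + 9/58 → 15/58
merge 6/29 + 15/58 → 27/58
merge 15/58 + 8/29 → 31/58
merge 27/58 + 31/58 → 1
L = 15/58 + 27/58 + 31/58 + 1 = 131/58 ≈ 2.259 bits/symbol.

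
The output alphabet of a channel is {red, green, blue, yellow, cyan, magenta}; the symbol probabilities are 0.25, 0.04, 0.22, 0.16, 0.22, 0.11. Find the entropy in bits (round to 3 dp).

2.420 bits

H = −Σ pᵢ log₂ pᵢ.
−0.25·log₂(0.25) = 0.5000
−0.04·log₂(0.04) = 0.1858
−0.22·log₂(0.22) = 0.4806
−0.16·log₂(0.16) = 0.4230
−0.22·log₂(0.22) = 0.4806
−0.11·log₂(0.11) = 0.3503
Sum ≈ 2.4202 → 2.420 bits.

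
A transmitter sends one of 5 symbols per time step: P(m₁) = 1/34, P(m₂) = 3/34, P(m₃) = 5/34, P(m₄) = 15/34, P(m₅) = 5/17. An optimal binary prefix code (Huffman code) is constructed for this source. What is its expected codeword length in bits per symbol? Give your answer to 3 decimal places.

1.941 bits/symbol

Repeatedly combine the two least-probable nodes; the expected code length is the sum of the merged weights.
merge 1/34 + 3/34 → 2/17
merge 2/17 + 5/34 → 9/34
merge 9/34 + 5/17 → 19/34
merge 15/34 + 19/34 → 1
L = 2/17 + 9/34 + 19/34 + 1 = 33/17 ≈ 1.941 bits/symbol.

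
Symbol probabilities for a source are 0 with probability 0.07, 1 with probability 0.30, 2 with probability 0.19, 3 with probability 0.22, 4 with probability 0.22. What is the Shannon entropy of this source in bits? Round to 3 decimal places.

2.206 bits

H = −Σ pᵢ log₂ pᵢ.
−0.07·log₂(0.07) = 0.2686
−0.30·log₂(0.30) = 0.5211
−0.19·log₂(0.19) = 0.4552
−0.22·log₂(0.22) = 0.4806
−0.22·log₂(0.22) = 0.4806
Sum ≈ 2.2060 → 2.206 bits.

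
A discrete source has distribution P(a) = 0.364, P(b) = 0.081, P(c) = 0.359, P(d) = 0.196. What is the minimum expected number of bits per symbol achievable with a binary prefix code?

1.913 bits/symbol

Repeatedly combine the two least-probable nodes; the expected code length is the sum of the merged weights.
merge 81/1000 + 49/250 → 277/1000
merge 277/1000 + 359/1000 → 159/250
merge 91/250 + 159/250 → 1
L = 277/1000 + 159/250 + 1 = 1913/1000 = 1.913 bits/symbol.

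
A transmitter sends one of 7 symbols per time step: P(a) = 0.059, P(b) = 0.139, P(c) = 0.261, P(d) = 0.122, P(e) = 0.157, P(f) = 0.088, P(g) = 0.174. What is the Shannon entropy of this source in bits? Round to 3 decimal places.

H = −Σ pᵢ log₂ pᵢ.
−0.059·log₂(0.059) = 0.2409
−0.139·log₂(0.139) = 0.3957
−0.261·log₂(0.261) = 0.5058
−0.122·log₂(0.122) = 0.3703
−0.157·log₂(0.157) = 0.4194
−0.088·log₂(0.088) = 0.3086
−0.174·log₂(0.174) = 0.4390
Sum ≈ 2.6796 → 2.680 bits.

2.680 bits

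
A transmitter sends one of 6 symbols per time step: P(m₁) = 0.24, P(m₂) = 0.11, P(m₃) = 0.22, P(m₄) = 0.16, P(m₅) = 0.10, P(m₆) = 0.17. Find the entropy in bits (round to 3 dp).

2.515 bits

H = −Σ pᵢ log₂ pᵢ.
−0.24·log₂(0.24) = 0.4941
−0.11·log₂(0.11) = 0.3503
−0.22·log₂(0.22) = 0.4806
−0.16·log₂(0.16) = 0.4230
−0.10·log₂(0.10) = 0.3322
−0.17·log₂(0.17) = 0.4346
Sum ≈ 2.5148 → 2.515 bits.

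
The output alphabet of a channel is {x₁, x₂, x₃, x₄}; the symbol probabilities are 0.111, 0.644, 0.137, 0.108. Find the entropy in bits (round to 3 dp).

1.501 bits

H = −Σ pᵢ log₂ pᵢ.
−0.111·log₂(0.111) = 0.3520
−0.644·log₂(0.644) = 0.4089
−0.137·log₂(0.137) = 0.3929
−0.108·log₂(0.108) = 0.3468
Sum ≈ 1.5005 → 1.501 bits.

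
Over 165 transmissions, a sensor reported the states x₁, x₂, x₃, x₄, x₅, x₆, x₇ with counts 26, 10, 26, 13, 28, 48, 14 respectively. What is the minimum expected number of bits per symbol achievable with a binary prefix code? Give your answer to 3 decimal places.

Probabilities are the counts divided by 165.
Repeatedly combine the two least-probable nodes; the expected code length is the sum of the merged weights.
merge 2/33 + 13/165 → 23/165
merge 14/165 + 23/165 → 37/165
merge 26/165 + 26/165 → 52/165
merge 28/165 + 37/165 → 13/33
merge 16/55 + 52/165 → 20/33
merge 13/33 + 20/33 → 1
L = 23/165 + 37/165 + 52/165 + 13/33 + 20/33 + 1 = 442/165 ≈ 2.679 bits/symbol.

2.679 bits/symbol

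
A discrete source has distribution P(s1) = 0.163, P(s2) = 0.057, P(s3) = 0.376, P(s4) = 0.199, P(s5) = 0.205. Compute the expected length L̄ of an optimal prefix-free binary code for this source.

Repeatedly combine the two least-probable nodes; the expected code length is the sum of the merged weights.
merge 57/1000 + 163/1000 → 11/50
merge 199/1000 + 41/200 → 101/250
merge 11/50 + 47/125 → 149/250
merge 101/250 + 149/250 → 1
L = 11/50 + 101/250 + 149/250 + 1 = 111/50 = 2.22 bits/symbol.

2.22 bits/symbol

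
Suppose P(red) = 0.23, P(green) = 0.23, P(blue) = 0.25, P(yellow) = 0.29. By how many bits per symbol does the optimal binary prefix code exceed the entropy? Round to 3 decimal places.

Entropy H = −Σ p log₂ p ≈ 1.9932 bits.
Huffman merges: 23/100+23/100→23/50; 1/4+29/100→27/50; 23/50+27/50→1. L = 2 ≈ 2.0000.
L − H = 2.0000 − 1.9932 = 0.007 bits.

0.007 bits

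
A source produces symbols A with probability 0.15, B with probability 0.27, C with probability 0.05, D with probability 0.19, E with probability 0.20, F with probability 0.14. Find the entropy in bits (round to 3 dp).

H = −Σ pᵢ log₂ pᵢ.
−0.15·log₂(0.15) = 0.4105
−0.27·log₂(0.27) = 0.5100
−0.05·log₂(0.05) = 0.2161
−0.19·log₂(0.19) = 0.4552
−0.20·log₂(0.20) = 0.4644
−0.14·log₂(0.14) = 0.3971
Sum ≈ 2.4534 → 2.453 bits.

2.453 bits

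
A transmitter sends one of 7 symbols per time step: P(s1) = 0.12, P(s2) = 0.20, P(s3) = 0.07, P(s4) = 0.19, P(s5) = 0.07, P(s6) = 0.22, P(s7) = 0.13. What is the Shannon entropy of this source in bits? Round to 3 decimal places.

2.687 bits

H = −Σ pᵢ log₂ pᵢ.
−0.12·log₂(0.12) = 0.3671
−0.20·log₂(0.20) = 0.4644
−0.07·log₂(0.07) = 0.2686
−0.19·log₂(0.19) = 0.4552
−0.07·log₂(0.07) = 0.2686
−0.22·log₂(0.22) = 0.4806
−0.13·log₂(0.13) = 0.3826
Sum ≈ 2.6870 → 2.687 bits.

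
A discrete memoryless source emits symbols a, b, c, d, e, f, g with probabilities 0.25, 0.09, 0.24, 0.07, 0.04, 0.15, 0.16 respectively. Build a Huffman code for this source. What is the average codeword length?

2.62 bits/symbol

Repeatedly combine the two least-probable nodes; the expected code length is the sum of the merged weights.
merge 1/25 + 7/100 → 11/100
merge 9/100 + 11/100 → 1/5
merge 3/20 + 4/25 → 31/100
merge 1/5 + 6/25 → 11/25
merge 1/4 + 31/100 → 14/25
merge 11/25 + 14/25 → 1
L = 11/100 + 1/5 + 31/100 + 11/25 + 14/25 + 1 = 131/50 = 2.62 bits/symbol.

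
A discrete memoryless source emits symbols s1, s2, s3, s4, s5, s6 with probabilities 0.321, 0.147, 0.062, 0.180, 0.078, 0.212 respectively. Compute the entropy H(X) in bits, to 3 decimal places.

2.388 bits

H = −Σ pᵢ log₂ pᵢ.
−0.321·log₂(0.321) = 0.5262
−0.147·log₂(0.147) = 0.4066
−0.062·log₂(0.062) = 0.2487
−0.180·log₂(0.180) = 0.4453
−0.078·log₂(0.078) = 0.2871
−0.212·log₂(0.212) = 0.4744
Sum ≈ 2.3884 → 2.388 bits.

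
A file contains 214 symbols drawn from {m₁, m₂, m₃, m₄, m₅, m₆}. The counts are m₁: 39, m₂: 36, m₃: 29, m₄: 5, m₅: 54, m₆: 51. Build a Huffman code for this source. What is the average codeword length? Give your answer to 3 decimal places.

Probabilities are the counts divided by 214.
Repeatedly combine the two least-probable nodes; the expected code length is the sum of the merged weights.
merge 5/214 + 29/214 → 17/107
merge 17/107 + 18/107 → 35/107
merge 39/214 + 51/214 → 45/107
merge 27/107 + 35/107 → 62/107
merge 45/107 + 62/107 → 1
L = 17/107 + 35/107 + 45/107 + 62/107 + 1 = 266/107 ≈ 2.486 bits/symbol.

2.486 bits/symbol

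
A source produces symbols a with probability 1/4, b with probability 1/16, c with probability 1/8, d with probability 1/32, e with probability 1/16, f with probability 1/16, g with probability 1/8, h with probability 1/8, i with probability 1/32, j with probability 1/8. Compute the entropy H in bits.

3.0625 bits

Each probability is a power of 1/2, so log₂(1/p) is an integer.
H = Σ p·log₂(1/p) = 1/4·2 + 1/16·4 + 1/8·3 + 1/32·5 + 1/16·4 + 1/16·4 + 1/8·3 + 1/8·3 + 1/32·5 + 1/8·3 = 3.0625 bits.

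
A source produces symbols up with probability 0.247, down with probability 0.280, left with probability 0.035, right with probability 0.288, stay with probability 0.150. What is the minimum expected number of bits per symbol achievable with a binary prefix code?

2.185 bits/symbol

Repeatedly combine the two least-probable nodes; the expected code length is the sum of the merged weights.
merge 7/200 + 3/20 → 37/200
merge 37/200 + 247/1000 → 54/125
merge 7/25 + 36/125 → 71/125
merge 54/125 + 71/125 → 1
L = 37/200 + 54/125 + 71/125 + 1 = 437/200 = 2.185 bits/symbol.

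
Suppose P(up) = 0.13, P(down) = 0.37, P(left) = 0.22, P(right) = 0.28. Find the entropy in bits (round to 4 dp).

H = −Σ pᵢ log₂ pᵢ.
−0.13·log₂(0.13) = 0.3826
−0.37·log₂(0.37) = 0.5307
−0.22·log₂(0.22) = 0.4806
−0.28·log₂(0.28) = 0.5142
Sum ≈ 1.9082 → 1.9082 bits.

1.9082 bits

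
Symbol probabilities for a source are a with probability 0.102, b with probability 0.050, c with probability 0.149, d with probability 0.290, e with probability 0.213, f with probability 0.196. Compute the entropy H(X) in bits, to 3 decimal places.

H = −Σ pᵢ log₂ pᵢ.
−0.102·log₂(0.102) = 0.3359
−0.050·log₂(0.050) = 0.2161
−0.149·log₂(0.149) = 0.4092
−0.290·log₂(0.290) = 0.5179
−0.213·log₂(0.213) = 0.4752
−0.196·log₂(0.196) = 0.4608
Sum ≈ 2.4152 → 2.415 bits.

2.415 bits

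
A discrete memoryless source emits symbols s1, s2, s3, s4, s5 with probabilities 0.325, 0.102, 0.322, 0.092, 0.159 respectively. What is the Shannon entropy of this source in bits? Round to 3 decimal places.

2.128 bits

H = −Σ pᵢ log₂ pᵢ.
−0.325·log₂(0.325) = 0.5270
−0.102·log₂(0.102) = 0.3359
−0.322·log₂(0.322) = 0.5264
−0.092·log₂(0.092) = 0.3167
−0.159·log₂(0.159) = 0.4218
Sum ≈ 2.1278 → 2.128 bits.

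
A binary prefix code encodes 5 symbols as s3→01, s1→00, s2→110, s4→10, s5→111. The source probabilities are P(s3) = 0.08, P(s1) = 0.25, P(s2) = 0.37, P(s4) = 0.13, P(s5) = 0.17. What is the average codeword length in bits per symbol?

L̄ = Σ pᵢ·ℓᵢ = 0.08·2 + 0.25·2 + 0.37·3 + 0.13·2 + 0.17·3 = 2.54 bits/symbol.

2.54 bits/symbol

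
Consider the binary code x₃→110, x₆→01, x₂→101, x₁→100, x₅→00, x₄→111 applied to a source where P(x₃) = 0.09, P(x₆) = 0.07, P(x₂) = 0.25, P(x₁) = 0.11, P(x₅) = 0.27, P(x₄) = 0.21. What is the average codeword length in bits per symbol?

2.66 bits/symbol

L̄ = Σ pᵢ·ℓᵢ = 0.09·3 + 0.07·2 + 0.25·3 + 0.11·3 + 0.27·2 + 0.21·3 = 2.66 bits/symbol.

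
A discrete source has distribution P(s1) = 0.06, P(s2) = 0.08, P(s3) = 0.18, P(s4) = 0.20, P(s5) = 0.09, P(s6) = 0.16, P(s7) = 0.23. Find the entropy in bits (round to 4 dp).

2.6681 bits

H = −Σ pᵢ log₂ pᵢ.
−0.06·log₂(0.06) = 0.2435
−0.08·log₂(0.08) = 0.2915
−0.18·log₂(0.18) = 0.4453
−0.20·log₂(0.20) = 0.4644
−0.09·log₂(0.09) = 0.3127
−0.16·log₂(0.16) = 0.4230
−0.23·log₂(0.23) = 0.4877
Sum ≈ 2.6681 → 2.6681 bits.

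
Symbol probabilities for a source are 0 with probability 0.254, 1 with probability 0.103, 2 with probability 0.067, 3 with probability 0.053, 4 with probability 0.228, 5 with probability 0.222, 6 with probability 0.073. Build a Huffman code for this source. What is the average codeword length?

2.592 bits/symbol

Repeatedly combine the two least-probable nodes; the expected code length is the sum of the merged weights.
merge 53/1000 + 67/1000 → 3/25
merge 73/1000 + 103/1000 → 22/125
merge 3/25 + 22/125 → 37/125
merge 111/500 + 57/250 → 9/20
merge 127/500 + 37/125 → 11/20
merge 9/20 + 11/20 → 1
L = 3/25 + 22/125 + 37/125 + 9/20 + 11/20 + 1 = 324/125 = 2.592 bits/symbol.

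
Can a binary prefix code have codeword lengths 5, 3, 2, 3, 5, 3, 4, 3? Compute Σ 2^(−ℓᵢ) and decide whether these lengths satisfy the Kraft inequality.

0.875; yes

With common denominator 2^5 = 32: Σ 2^(−ℓᵢ) = 1/32 + 4/32 + 8/32 + 4/32 + 1/32 + 4/32 + 2/32 + 4/32 = 28/32 = 0.875.
Kraft's inequality requires Σ ≤ 1; here Σ = 0.875 ≤ 1, so such a prefix code exists.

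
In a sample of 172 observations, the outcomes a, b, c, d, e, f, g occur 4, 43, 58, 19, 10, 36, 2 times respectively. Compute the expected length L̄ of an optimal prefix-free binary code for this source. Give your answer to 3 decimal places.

2.331 bits/symbol

Probabilities are the counts divided by 172.
Repeatedly combine the two least-probable nodes; the expected code length is the sum of the merged weights.
merge 1/86 + 1/43 → 3/86
merge 3/86 + 5/86 → 4/43
merge 4/43 + 19/172 → 35/172
merge 35/172 + 9/43 → 71/172
merge 1/4 + 29/86 → 101/172
merge 71/172 + 101/172 → 1
L = 3/86 + 4/43 + 35/172 + 71/172 + 101/172 + 1 = 401/172 ≈ 2.331 bits/symbol.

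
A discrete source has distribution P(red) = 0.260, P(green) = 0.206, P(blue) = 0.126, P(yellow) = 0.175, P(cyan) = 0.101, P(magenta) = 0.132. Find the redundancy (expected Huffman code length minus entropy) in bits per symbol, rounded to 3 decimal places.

0.023 bits

Entropy H = −Σ p log₂ p ≈ 2.5111 bits.
Huffman merges: 101/1000+63/500→227/1000; 33/250+7/40→307/1000; 103/500+227/1000→433/1000; 13/50+307/1000→567/1000; 433/1000+567/1000→1. L = 1267/500 ≈ 2.5340.
L − H = 2.5340 − 2.5111 = 0.023 bits.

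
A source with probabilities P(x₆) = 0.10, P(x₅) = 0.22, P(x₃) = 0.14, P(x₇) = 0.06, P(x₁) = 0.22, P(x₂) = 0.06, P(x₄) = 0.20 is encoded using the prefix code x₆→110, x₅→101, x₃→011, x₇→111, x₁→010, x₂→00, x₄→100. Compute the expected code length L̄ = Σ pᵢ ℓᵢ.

L̄ = Σ pᵢ·ℓᵢ = 0.10·3 + 0.22·3 + 0.14·3 + 0.06·3 + 0.22·3 + 0.06·2 + 0.20·3 = 2.94 bits/symbol.

2.94 bits/symbol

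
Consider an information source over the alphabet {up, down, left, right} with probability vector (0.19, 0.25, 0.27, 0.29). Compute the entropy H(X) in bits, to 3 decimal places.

H = −Σ pᵢ log₂ pᵢ.
−0.19·log₂(0.19) = 0.4552
−0.25·log₂(0.25) = 0.5000
−0.27·log₂(0.27) = 0.5100
−0.29·log₂(0.29) = 0.5179
Sum ≈ 1.9832 → 1.983 bits.

1.983 bits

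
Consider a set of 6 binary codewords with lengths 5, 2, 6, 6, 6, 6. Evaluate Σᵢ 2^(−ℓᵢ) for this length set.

With common denominator 2^6 = 64: Σ 2^(−ℓᵢ) = 2/64 + 16/64 + 1/64 + 1/64 + 1/64 + 1/64 = 22/64 = 0.34375.

0.34375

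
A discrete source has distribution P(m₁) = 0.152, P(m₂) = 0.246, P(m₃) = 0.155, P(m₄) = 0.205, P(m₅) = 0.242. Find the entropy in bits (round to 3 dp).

H = −Σ pᵢ log₂ pᵢ.
−0.152·log₂(0.152) = 0.4131
−0.246·log₂(0.246) = 0.4977
−0.155·log₂(0.155) = 0.4169
−0.205·log₂(0.205) = 0.4687
−0.242·log₂(0.242) = 0.4954
Sum ≈ 2.2918 → 2.292 bits.

2.292 bits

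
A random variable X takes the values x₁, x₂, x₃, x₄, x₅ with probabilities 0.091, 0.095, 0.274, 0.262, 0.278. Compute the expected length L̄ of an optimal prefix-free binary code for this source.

Repeatedly combine the two least-probable nodes; the expected code length is the sum of the merged weights.
merge 91/1000 + 19/200 → 93/500
merge 93/500 + 131/500 → 56/125
merge 137/500 + 139/500 → 69/125
merge 56/125 + 69/125 → 1
L = 93/500 + 56/125 + 69/125 + 1 = 1093/500 = 2.186 bits/symbol.

2.186 bits/symbol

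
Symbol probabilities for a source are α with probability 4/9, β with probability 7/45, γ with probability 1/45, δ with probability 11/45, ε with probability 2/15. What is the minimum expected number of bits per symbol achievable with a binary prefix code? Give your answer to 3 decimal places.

2.022 bits/symbol

Repeatedly combine the two least-probable nodes; the expected code length is the sum of the merged weights.
merge 1/45 + 2/15 → 7/45
merge 7/45 + 7/45 → 14/45
merge 11/45 + 14/45 → 5/9
merge 4/9 + 5/9 → 1
L = 7/45 + 14/45 + 5/9 + 1 = 91/45 ≈ 2.022 bits/symbol.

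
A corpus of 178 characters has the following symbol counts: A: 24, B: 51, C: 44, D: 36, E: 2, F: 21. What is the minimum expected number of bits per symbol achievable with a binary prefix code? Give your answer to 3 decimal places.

Probabilities are the counts divided by 178.
Repeatedly combine the two least-probable nodes; the expected code length is the sum of the merged weights.
merge 1/89 + 21/178 → 23/178
merge 23/178 + 12/89 → 47/178
merge 18/89 + 22/89 → 40/89
merge 47/178 + 51/178 → 49/89
merge 40/89 + 49/89 → 1
L = 23/178 + 47/178 + 40/89 + 49/89 + 1 = 213/89 ≈ 2.393 bits/symbol.

2.393 bits/symbol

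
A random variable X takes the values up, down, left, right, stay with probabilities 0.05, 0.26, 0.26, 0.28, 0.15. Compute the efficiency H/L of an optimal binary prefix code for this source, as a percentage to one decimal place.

Entropy H = −Σ p log₂ p ≈ 2.1514 bits.
Huffman merges: 1/20+3/20→1/5; 1/5+13/50→23/50; 13/50+7/25→27/50; 23/50+27/50→1. L = 11/5 ≈ 2.2000.
Efficiency = H/L = 2.1514/2.2000 = 97.8%.

97.8%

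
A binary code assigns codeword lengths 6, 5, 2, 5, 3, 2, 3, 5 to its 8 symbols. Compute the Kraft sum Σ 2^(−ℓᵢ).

0.859375

With common denominator 2^6 = 64: Σ 2^(−ℓᵢ) = 1/64 + 2/64 + 16/64 + 2/64 + 8/64 + 16/64 + 8/64 + 2/64 = 55/64 = 0.859375.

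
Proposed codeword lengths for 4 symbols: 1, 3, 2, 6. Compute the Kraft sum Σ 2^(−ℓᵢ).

With common denominator 2^6 = 64: Σ 2^(−ℓᵢ) = 32/64 + 8/64 + 16/64 + 1/64 = 57/64 = 0.890625.

0.890625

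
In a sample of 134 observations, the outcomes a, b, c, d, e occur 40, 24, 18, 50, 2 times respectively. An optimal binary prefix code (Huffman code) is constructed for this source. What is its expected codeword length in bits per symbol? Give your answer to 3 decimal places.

2.104 bits/symbol

Probabilities are the counts divided by 134.
Repeatedly combine the two least-probable nodes; the expected code length is the sum of the merged weights.
merge 1/67 + 9/67 → 10/67
merge 10/67 + 12/67 → 22/67
merge 20/67 + 22/67 → 42/67
merge 25/67 + 42/67 → 1
L = 10/67 + 22/67 + 42/67 + 1 = 141/67 ≈ 2.104 bits/symbol.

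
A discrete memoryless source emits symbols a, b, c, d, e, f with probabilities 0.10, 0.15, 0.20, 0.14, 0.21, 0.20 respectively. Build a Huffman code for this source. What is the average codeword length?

Repeatedly combine the two least-probable nodes; the expected code length is the sum of the merged weights.
merge 1/10 + 7/50 → 6/25
merge 3/20 + 1/5 → 7/20
merge 1/5 + 21/100 → 41/100
merge 6/25 + 7/20 → 59/100
merge 41/100 + 59/100 → 1
L = 6/25 + 7/20 + 41/100 + 59/100 + 1 = 259/100 = 2.59 bits/symbol.

2.59 bits/symbol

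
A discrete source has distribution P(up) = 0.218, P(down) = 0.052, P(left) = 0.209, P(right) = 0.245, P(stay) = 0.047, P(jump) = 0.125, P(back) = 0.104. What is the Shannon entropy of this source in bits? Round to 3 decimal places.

2.592 bits

H = −Σ pᵢ log₂ pᵢ.
−0.218·log₂(0.218) = 0.4791
−0.052·log₂(0.052) = 0.2218
−0.209·log₂(0.209) = 0.4720
−0.245·log₂(0.245) = 0.4971
−0.047·log₂(0.047) = 0.2073
−0.125·log₂(0.125) = 0.3750
−0.104·log₂(0.104) = 0.3396
Sum ≈ 2.5919 → 2.592 bits.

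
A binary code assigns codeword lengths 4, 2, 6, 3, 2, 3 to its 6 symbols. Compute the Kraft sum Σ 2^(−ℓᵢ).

0.828125

With common denominator 2^6 = 64: Σ 2^(−ℓᵢ) = 4/64 + 16/64 + 1/64 + 8/64 + 16/64 + 8/64 = 53/64 = 0.828125.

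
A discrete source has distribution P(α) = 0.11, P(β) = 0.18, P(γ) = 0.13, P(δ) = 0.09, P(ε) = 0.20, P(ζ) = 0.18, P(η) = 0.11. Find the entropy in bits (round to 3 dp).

2.751 bits

H = −Σ pᵢ log₂ pᵢ.
−0.11·log₂(0.11) = 0.3503
−0.18·log₂(0.18) = 0.4453
−0.13·log₂(0.13) = 0.3826
−0.09·log₂(0.09) = 0.3127
−0.20·log₂(0.20) = 0.4644
−0.18·log₂(0.18) = 0.4453
−0.11·log₂(0.11) = 0.3503
Sum ≈ 2.7509 → 2.751 bits.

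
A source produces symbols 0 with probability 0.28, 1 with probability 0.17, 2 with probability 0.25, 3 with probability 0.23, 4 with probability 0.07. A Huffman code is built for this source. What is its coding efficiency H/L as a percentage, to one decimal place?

Entropy H = −Σ p log₂ p ≈ 2.2050 bits.
Huffman merges: 7/100+17/100→6/25; 23/100+6/25→47/100; 1/4+7/25→53/100; 47/100+53/100→1. L = 56/25 ≈ 2.2400.
Efficiency = H/L = 2.2050/2.2400 = 98.4%.

98.4%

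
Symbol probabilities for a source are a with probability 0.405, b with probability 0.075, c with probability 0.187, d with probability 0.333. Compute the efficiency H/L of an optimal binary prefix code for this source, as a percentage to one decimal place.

Entropy H = −Σ p log₂ p ≈ 1.7890 bits.
Huffman merges: 3/40+187/1000→131/500; 131/500+333/1000→119/200; 81/200+119/200→1. L = 1857/1000 ≈ 1.8570.
Efficiency = H/L = 1.7890/1.8570 = 96.3%.

96.3%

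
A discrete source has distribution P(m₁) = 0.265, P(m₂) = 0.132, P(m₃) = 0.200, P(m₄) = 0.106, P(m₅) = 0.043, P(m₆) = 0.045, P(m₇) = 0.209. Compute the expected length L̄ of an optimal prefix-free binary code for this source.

Repeatedly combine the two least-probable nodes; the expected code length is the sum of the merged weights.
merge 43/1000 + 9/200 → 11/125
merge 11/125 + 53/500 → 97/500
merge 33/250 + 97/500 → 163/500
merge 1/5 + 209/1000 → 409/1000
merge 53/200 + 163/500 → 591/1000
merge 409/1000 + 591/1000 → 1
L = 11/125 + 97/500 + 163/500 + 409/1000 + 591/1000 + 1 = 326/125 = 2.608 bits/symbol.

2.608 bits/symbol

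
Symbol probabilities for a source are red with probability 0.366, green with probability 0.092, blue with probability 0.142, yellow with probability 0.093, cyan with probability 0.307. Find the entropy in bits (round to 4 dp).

H = −Σ pᵢ log₂ pᵢ.
−0.366·log₂(0.366) = 0.5307
−0.092·log₂(0.092) = 0.3167
−0.142·log₂(0.142) = 0.3999
−0.093·log₂(0.093) = 0.3187
−0.307·log₂(0.307) = 0.5230
Sum ≈ 2.0890 → 2.0890 bits.

2.0890 bits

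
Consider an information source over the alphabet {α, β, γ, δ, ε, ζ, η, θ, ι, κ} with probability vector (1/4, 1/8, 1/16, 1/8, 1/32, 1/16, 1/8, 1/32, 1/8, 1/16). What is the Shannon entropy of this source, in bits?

3.0625 bits

Each probability is a power of 1/2, so log₂(1/p) is an integer.
H = Σ p·log₂(1/p) = 1/4·2 + 1/8·3 + 1/16·4 + 1/8·3 + 1/32·5 + 1/16·4 + 1/8·3 + 1/32·5 + 1/8·3 + 1/16·4 = 3.0625 bits.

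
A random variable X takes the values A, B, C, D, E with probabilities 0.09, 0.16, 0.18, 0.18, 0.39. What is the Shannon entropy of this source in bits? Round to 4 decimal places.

2.1561 bits

H = −Σ pᵢ log₂ pᵢ.
−0.09·log₂(0.09) = 0.3127
−0.16·log₂(0.16) = 0.4230
−0.18·log₂(0.18) = 0.4453
−0.18·log₂(0.18) = 0.4453
−0.39·log₂(0.39) = 0.5298
Sum ≈ 2.1561 → 2.1561 bits.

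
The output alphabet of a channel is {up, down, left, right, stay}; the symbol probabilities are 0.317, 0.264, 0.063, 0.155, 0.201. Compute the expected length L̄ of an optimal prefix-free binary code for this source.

Repeatedly combine the two least-probable nodes; the expected code length is the sum of the merged weights.
merge 63/1000 + 31/200 → 109/500
merge 201/1000 + 109/500 → 419/1000
merge 33/125 + 317/1000 → 581/1000
merge 419/1000 + 581/1000 → 1
L = 109/500 + 419/1000 + 581/1000 + 1 = 1109/500 = 2.218 bits/symbol.

2.218 bits/symbol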